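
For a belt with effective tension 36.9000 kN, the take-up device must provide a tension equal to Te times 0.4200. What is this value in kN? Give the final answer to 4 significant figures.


T_tu = 36.9000 * 0.4200
T_tu = 15.50 kN


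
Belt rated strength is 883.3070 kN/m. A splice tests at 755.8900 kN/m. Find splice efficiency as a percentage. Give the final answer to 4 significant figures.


Eff = 755.8900 / 883.3070 * 100
Eff = 85.58 %


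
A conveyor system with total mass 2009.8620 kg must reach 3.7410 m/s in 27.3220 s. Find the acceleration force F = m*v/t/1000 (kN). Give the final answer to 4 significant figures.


F = 2009.8620 * 3.7410 / 27.3220 / 1000
F = 0.2752 kN


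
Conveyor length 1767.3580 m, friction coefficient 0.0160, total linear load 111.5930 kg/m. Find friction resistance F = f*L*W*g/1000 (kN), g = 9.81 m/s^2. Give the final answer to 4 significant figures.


F = 0.0160 * 1767.3580 * 111.5930 * 9.81 / 1000
F = 30.96 kN


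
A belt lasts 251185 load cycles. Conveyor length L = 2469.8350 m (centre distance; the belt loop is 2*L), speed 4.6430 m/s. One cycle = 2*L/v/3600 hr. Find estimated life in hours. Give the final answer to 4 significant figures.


cycle_time = 2 * 2469.8350 / 4.6430 / 3600 = 0.295527 hr
life = 251185 * 0.295527 = 74230 hours


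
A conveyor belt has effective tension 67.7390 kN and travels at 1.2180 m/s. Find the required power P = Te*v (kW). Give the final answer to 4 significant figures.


P = Te * v = 67.7390 * 1.2180
P = 82.51 kW


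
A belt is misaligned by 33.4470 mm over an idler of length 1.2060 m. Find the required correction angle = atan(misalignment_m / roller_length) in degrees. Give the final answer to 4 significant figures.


misalign_m = 33.4470 / 1000 = 0.033447 m
angle = atan(0.033447 / 1.2060)
angle = 1.589 deg


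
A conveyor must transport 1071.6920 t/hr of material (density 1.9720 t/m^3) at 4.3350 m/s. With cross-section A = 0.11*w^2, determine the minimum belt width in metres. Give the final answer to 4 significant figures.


A_req = 1071.6920 / (4.3350 * 1.9720 * 3600) = 0.0348234 m^2
w = sqrt(0.0348234 / 0.11)
w = 0.5627 m


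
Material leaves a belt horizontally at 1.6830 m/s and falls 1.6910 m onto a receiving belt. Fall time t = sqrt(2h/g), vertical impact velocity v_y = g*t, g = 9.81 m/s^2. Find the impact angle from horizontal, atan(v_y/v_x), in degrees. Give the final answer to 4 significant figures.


t = sqrt(2*1.6910/9.81) = 0.587154 s
v_y = 9.81 * 0.587154 = 5.75998 m/s
angle = atan(5.75998 / 1.6830) = 73.71 deg


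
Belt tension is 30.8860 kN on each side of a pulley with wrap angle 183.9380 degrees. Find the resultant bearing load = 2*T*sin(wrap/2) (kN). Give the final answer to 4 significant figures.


F = 2 * 30.8860 * sin(183.9380/2 deg)
F = 61.74 kN


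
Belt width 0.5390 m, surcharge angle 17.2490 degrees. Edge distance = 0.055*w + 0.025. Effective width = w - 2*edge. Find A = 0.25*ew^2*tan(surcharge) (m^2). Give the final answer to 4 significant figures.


edge = 0.055*0.5390 + 0.025 = 0.054645 m
ew = 0.5390 - 2*0.054645 = 0.42971 m
A = 0.25 * 0.42971^2 * tan(17.2490 deg)
A = 0.01433 m^2


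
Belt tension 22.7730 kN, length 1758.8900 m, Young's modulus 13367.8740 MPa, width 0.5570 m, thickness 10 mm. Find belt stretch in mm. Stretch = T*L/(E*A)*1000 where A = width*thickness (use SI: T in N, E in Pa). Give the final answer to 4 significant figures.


A = 0.5570 * 0.01 = 0.00557 m^2
Stretch = 22.7730*1000 * 1758.8900 / (13367.8740e6 * 0.00557) * 1000
Stretch = 537.9 mm


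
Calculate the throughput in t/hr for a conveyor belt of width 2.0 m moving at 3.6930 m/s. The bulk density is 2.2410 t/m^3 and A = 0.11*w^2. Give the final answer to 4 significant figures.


A = 0.11 * 2.0^2 = 0.44 m^2
C = 0.44 * 3.6930 * 2.2410 * 3600
C = 13110 t/hr


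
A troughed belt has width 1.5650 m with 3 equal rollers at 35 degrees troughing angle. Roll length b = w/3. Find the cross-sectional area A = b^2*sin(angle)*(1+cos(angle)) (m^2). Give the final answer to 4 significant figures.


b = 1.5650/3 = 0.521667 m
A = 0.521667^2 * sin(35 deg) * (1 + cos(35 deg))
A = 0.2840 m^2


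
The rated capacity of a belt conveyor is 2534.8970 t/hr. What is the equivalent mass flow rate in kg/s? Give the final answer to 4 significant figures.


m_dot = 2534.8970 * 1000 / 3600
m_dot = 704.1 kg/s


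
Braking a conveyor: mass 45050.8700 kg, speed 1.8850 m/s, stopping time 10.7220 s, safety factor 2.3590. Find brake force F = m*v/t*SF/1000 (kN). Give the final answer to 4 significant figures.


F = 45050.8700 * 1.8850 / 10.7220 * 2.3590 / 1000
F = 18.68 kN


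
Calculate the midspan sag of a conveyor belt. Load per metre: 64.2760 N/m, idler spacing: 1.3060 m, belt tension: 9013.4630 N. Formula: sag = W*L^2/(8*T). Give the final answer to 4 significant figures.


sag = 64.2760 * 1.3060^2 / (8 * 9013.4630)
sag = 0.001520 m


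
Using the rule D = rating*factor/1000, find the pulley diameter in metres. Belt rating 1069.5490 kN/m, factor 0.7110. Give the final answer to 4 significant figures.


D = 1069.5490 * 0.7110 / 1000
D = 0.7604 m


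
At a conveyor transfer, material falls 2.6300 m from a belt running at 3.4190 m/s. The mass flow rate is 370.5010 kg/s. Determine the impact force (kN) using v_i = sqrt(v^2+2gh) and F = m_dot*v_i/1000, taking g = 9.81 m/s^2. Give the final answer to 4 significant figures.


v_i = sqrt(3.4190^2 + 2*9.81*2.6300) = 7.95551 m/s
F = 370.5010 * 7.95551 / 1000
F = 2.948 kN


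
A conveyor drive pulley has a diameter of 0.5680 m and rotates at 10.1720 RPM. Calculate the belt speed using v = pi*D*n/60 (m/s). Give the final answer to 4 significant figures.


v = pi * 0.5680 * 10.1720 / 60
v = 0.3025 m/s


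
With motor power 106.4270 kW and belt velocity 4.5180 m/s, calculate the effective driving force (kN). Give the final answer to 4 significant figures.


Te = P / v = 106.4270 / 4.5180
Te = 23.56 kN


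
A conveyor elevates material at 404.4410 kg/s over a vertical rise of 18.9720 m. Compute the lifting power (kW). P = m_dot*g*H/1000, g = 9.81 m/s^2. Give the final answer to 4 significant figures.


P = 404.4410 * 9.81 * 18.9720 / 1000
P = 75.27 kW


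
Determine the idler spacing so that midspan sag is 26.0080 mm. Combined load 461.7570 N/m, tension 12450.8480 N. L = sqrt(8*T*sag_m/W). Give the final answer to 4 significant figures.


sag = 26.0080/1000 = 0.026008 m
L = sqrt(8 * 12450.8480 * 0.026008 / 461.7570)
L = 2.369 m


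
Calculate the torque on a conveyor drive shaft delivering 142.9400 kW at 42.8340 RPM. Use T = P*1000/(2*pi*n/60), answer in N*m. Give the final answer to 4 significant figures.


omega = 2*pi*42.8340/60 = 4.48557 rad/s
T = 142.9400*1000 / 4.48557
T = 31870 N*m


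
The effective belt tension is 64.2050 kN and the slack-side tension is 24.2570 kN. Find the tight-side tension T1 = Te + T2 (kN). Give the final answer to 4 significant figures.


T1 = Te + T2 = 64.2050 + 24.2570
T1 = 88.46 kN


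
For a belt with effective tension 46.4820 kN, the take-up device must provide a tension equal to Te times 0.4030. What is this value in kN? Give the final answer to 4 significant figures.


T_tu = 46.4820 * 0.4030
T_tu = 18.73 kN


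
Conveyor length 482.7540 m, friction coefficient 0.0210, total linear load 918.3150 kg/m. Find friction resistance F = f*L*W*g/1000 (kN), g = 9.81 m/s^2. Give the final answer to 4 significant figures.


F = 0.0210 * 482.7540 * 918.3150 * 9.81 / 1000
F = 91.33 kN


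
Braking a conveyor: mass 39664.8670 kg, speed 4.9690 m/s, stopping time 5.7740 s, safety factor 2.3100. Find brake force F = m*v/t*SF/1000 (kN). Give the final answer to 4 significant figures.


F = 39664.8670 * 4.9690 / 5.7740 * 2.3100 / 1000
F = 78.85 kN


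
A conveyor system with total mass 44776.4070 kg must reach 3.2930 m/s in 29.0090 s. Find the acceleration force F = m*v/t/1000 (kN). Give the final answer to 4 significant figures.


F = 44776.4070 * 3.2930 / 29.0090 / 1000
F = 5.083 kN


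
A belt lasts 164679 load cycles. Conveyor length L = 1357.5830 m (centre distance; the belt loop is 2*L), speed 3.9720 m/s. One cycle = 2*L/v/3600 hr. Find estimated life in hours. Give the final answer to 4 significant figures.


cycle_time = 2 * 1357.5830 / 3.9720 / 3600 = 0.189882 hr
life = 164679 * 0.189882 = 31270 hours


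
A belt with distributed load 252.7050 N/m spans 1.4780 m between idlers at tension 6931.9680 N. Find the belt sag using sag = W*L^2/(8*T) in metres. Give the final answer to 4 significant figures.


sag = 252.7050 * 1.4780^2 / (8 * 6931.9680)
sag = 0.009954 m


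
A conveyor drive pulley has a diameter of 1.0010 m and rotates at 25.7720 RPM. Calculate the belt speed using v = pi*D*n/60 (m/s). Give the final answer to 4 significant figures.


v = pi * 1.0010 * 25.7720 / 60
v = 1.351 m/s


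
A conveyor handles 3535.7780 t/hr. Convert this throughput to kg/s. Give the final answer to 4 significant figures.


m_dot = 3535.7780 * 1000 / 3600
m_dot = 982.2 kg/s


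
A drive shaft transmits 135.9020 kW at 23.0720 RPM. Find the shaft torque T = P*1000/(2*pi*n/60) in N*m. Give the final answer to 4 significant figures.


omega = 2*pi*23.0720/60 = 2.41609 rad/s
T = 135.9020*1000 / 2.41609
T = 56250 N*m


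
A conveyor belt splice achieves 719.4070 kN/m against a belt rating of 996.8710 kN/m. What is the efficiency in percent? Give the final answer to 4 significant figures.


Eff = 719.4070 / 996.8710 * 100
Eff = 72.17 %


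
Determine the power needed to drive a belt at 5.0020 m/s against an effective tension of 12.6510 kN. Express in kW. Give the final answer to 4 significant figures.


P = Te * v = 12.6510 * 5.0020
P = 63.28 kW


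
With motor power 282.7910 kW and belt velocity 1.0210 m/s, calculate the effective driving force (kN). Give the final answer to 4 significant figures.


Te = P / v = 282.7910 / 1.0210
Te = 277.0 kN


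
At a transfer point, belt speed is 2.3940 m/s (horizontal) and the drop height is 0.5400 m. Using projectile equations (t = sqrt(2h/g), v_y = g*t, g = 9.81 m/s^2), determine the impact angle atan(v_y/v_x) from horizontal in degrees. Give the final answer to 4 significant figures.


t = sqrt(2*0.5400/9.81) = 0.331801 s
v_y = 9.81 * 0.331801 = 3.25497 m/s
angle = atan(3.25497 / 2.3940) = 53.67 deg


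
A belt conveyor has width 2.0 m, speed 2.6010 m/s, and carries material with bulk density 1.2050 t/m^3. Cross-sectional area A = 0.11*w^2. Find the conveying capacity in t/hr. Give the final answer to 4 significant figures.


A = 0.11 * 2.0^2 = 0.44 m^2
C = 0.44 * 2.6010 * 1.2050 * 3600
C = 4965 t/hr


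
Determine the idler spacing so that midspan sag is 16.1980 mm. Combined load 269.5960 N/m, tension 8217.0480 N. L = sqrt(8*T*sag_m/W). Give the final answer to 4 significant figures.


sag = 16.1980/1000 = 0.016198 m
L = sqrt(8 * 8217.0480 * 0.016198 / 269.5960)
L = 1.987 m


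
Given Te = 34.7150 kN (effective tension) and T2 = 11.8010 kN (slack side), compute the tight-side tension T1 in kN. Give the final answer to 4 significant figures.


T1 = Te + T2 = 34.7150 + 11.8010
T1 = 46.52 kN


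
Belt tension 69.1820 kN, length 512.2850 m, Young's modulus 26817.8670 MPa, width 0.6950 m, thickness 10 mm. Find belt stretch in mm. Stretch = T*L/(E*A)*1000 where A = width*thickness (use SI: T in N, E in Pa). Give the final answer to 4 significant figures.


A = 0.6950 * 0.01 = 0.00695 m^2
Stretch = 69.1820*1000 * 512.2850 / (26817.8670e6 * 0.00695) * 1000
Stretch = 190.1 mm


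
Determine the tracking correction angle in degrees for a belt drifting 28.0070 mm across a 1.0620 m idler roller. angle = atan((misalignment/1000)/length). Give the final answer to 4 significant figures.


misalign_m = 28.0070 / 1000 = 0.028007 m
angle = atan(0.028007 / 1.0620)
angle = 1.511 deg


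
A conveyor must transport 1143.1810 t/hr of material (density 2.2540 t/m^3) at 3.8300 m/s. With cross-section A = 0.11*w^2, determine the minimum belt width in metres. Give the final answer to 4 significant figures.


A_req = 1143.1810 / (3.8300 * 2.2540 * 3600) = 0.0367841 m^2
w = sqrt(0.0367841 / 0.11)
w = 0.5783 m


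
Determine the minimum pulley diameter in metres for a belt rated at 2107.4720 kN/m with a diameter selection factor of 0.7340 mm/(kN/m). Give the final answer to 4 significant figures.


D = 2107.4720 * 0.7340 / 1000
D = 1.547 m


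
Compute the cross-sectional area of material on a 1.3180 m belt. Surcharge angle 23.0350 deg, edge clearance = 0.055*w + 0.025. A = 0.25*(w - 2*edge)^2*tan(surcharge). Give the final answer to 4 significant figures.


edge = 0.055*1.3180 + 0.025 = 0.09749 m
ew = 1.3180 - 2*0.09749 = 1.12302 m
A = 0.25 * 1.12302^2 * tan(23.0350 deg)
A = 0.1341 m^2


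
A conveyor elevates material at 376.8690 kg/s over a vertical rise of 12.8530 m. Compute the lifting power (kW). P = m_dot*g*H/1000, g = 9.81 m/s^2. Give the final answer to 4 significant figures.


P = 376.8690 * 9.81 * 12.8530 / 1000
P = 47.52 kW


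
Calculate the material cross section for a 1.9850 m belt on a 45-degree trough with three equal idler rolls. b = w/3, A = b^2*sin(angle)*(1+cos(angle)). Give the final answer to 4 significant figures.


b = 1.9850/3 = 0.661667 m
A = 0.661667^2 * sin(45 deg) * (1 + cos(45 deg))
A = 0.5285 m^2


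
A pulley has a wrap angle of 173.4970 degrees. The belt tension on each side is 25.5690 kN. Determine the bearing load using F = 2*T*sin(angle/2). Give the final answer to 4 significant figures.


F = 2 * 25.5690 * sin(173.4970/2 deg)
F = 51.06 kN


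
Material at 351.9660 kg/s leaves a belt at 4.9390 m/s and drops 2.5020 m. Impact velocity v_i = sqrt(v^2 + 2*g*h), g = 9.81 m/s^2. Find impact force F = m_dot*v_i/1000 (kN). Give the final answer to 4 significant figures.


v_i = sqrt(4.9390^2 + 2*9.81*2.5020) = 8.57222 m/s
F = 351.9660 * 8.57222 / 1000
F = 3.017 kN


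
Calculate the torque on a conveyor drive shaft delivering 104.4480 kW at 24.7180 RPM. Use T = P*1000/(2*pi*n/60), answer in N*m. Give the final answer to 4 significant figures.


omega = 2*pi*24.7180/60 = 2.58846 rad/s
T = 104.4480*1000 / 2.58846
T = 40350 N*m


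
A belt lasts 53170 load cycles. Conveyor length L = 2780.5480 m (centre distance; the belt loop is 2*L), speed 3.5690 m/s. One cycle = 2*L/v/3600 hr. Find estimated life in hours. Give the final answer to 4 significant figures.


cycle_time = 2 * 2780.5480 / 3.5690 / 3600 = 0.432824 hr
life = 53170 * 0.432824 = 23010 hours


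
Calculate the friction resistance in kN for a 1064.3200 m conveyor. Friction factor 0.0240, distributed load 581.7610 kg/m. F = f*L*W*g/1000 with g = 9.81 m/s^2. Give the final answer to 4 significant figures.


F = 0.0240 * 1064.3200 * 581.7610 * 9.81 / 1000
F = 145.8 kN


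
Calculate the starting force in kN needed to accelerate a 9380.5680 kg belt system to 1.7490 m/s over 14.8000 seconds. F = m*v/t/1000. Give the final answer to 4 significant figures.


F = 9380.5680 * 1.7490 / 14.8000 / 1000
F = 1.109 kN


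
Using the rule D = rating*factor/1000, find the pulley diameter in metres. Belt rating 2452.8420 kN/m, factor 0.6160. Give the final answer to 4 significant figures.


D = 2452.8420 * 0.6160 / 1000
D = 1.511 m


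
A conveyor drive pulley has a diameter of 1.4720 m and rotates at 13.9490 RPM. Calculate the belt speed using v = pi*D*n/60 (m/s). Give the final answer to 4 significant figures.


v = pi * 1.4720 * 13.9490 / 60
v = 1.075 m/s


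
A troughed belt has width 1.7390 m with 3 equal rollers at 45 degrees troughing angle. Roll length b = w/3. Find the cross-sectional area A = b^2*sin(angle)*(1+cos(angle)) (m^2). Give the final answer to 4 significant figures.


b = 1.7390/3 = 0.579667 m
A = 0.579667^2 * sin(45 deg) * (1 + cos(45 deg))
A = 0.4056 m^2


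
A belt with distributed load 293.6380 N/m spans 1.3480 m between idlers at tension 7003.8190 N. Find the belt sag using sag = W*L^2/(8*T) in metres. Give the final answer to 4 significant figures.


sag = 293.6380 * 1.3480^2 / (8 * 7003.8190)
sag = 0.009523 m


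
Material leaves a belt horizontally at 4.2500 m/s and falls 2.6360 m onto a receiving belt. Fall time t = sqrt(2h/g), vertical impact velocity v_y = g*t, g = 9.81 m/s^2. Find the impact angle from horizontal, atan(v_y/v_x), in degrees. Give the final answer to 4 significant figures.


t = sqrt(2*2.6360/9.81) = 0.733083 s
v_y = 9.81 * 0.733083 = 7.19154 m/s
angle = atan(7.19154 / 4.2500) = 59.42 deg


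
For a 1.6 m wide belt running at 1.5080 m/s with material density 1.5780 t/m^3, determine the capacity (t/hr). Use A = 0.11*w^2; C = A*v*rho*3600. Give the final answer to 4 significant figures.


A = 0.11 * 1.6^2 = 0.2816 m^2
C = 0.2816 * 1.5080 * 1.5780 * 3600
C = 2412 t/hr


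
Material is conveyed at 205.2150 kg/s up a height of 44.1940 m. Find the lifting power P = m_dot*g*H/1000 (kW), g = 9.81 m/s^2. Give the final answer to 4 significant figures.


P = 205.2150 * 9.81 * 44.1940 / 1000
P = 88.97 kW


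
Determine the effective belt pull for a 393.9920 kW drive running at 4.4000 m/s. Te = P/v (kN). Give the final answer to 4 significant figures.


Te = P / v = 393.9920 / 4.4000
Te = 89.54 kN


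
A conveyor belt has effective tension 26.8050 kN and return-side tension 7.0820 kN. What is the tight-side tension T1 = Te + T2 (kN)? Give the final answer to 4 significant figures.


T1 = Te + T2 = 26.8050 + 7.0820
T1 = 33.89 kN


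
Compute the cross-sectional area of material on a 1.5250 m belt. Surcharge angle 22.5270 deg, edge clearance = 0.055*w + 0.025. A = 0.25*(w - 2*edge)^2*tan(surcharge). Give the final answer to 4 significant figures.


edge = 0.055*1.5250 + 0.025 = 0.108875 m
ew = 1.5250 - 2*0.108875 = 1.30725 m
A = 0.25 * 1.30725^2 * tan(22.5270 deg)
A = 0.1772 m^2


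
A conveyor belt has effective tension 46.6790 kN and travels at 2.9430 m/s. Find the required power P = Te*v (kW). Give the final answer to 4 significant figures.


P = Te * v = 46.6790 * 2.9430
P = 137.4 kW


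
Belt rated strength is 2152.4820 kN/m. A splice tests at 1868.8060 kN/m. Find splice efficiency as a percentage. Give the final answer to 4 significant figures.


Eff = 1868.8060 / 2152.4820 * 100
Eff = 86.82 %


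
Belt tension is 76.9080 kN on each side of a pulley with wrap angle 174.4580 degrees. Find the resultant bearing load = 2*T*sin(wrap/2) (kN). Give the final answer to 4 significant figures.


F = 2 * 76.9080 * sin(174.4580/2 deg)
F = 153.6 kN


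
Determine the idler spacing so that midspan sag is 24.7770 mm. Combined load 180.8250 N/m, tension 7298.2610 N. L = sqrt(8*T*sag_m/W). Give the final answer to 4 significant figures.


sag = 24.7770/1000 = 0.024777 m
L = sqrt(8 * 7298.2610 * 0.024777 / 180.8250)
L = 2.828 m


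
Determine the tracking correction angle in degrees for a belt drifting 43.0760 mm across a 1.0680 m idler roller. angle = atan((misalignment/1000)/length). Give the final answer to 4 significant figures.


misalign_m = 43.0760 / 1000 = 0.043076 m
angle = atan(0.043076 / 1.0680)
angle = 2.310 deg


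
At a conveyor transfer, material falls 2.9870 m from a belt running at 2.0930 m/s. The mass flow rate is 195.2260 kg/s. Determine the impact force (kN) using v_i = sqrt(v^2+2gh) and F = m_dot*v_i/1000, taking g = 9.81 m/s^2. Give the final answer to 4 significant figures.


v_i = sqrt(2.0930^2 + 2*9.81*2.9870) = 7.93635 m/s
F = 195.2260 * 7.93635 / 1000
F = 1.549 kN


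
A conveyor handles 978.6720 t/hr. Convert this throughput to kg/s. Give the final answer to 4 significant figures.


m_dot = 978.6720 * 1000 / 3600
m_dot = 271.9 kg/s


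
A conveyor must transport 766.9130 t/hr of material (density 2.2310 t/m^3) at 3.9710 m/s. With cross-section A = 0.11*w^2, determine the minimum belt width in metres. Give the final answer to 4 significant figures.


A_req = 766.9130 / (3.9710 * 2.2310 * 3600) = 0.0240461 m^2
w = sqrt(0.0240461 / 0.11)
w = 0.4675 m


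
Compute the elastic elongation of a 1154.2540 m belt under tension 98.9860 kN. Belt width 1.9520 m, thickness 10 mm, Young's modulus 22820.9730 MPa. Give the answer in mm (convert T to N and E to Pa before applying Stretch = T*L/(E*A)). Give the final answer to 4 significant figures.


A = 1.9520 * 0.01 = 0.01952 m^2
Stretch = 98.9860*1000 * 1154.2540 / (22820.9730e6 * 0.01952) * 1000
Stretch = 256.5 mm


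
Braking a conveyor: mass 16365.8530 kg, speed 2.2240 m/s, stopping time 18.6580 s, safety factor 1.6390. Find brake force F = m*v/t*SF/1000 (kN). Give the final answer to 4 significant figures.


F = 16365.8530 * 2.2240 / 18.6580 * 1.6390 / 1000
F = 3.197 kN


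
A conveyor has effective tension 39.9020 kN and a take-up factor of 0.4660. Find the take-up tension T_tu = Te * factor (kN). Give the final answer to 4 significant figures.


T_tu = 39.9020 * 0.4660
T_tu = 18.59 kN


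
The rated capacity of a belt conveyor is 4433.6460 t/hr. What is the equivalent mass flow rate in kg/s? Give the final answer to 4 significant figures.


m_dot = 4433.6460 * 1000 / 3600
m_dot = 1232 kg/s


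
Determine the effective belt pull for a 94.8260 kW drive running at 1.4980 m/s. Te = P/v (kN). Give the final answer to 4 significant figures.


Te = P / v = 94.8260 / 1.4980
Te = 63.30 kN


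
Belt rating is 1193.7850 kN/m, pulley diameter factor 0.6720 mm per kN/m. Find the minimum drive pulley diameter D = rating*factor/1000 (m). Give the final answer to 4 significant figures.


D = 1193.7850 * 0.6720 / 1000
D = 0.8022 m


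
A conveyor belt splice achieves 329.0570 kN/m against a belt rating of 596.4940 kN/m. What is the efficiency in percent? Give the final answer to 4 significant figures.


Eff = 329.0570 / 596.4940 * 100
Eff = 55.17 %


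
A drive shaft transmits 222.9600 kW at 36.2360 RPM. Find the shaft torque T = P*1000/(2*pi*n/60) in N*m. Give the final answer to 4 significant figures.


omega = 2*pi*36.2360/60 = 3.79463 rad/s
T = 222.9600*1000 / 3.79463
T = 58760 N*m


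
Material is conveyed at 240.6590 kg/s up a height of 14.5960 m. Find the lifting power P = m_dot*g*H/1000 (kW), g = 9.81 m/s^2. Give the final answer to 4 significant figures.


P = 240.6590 * 9.81 * 14.5960 / 1000
P = 34.46 kW


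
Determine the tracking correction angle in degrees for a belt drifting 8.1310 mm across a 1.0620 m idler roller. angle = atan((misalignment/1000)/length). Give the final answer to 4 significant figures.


misalign_m = 8.1310 / 1000 = 0.008131 m
angle = atan(0.008131 / 1.0620)
angle = 0.4387 deg


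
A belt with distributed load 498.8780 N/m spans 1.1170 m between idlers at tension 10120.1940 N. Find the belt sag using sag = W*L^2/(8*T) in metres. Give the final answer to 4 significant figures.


sag = 498.8780 * 1.1170^2 / (8 * 10120.1940)
sag = 0.007688 m


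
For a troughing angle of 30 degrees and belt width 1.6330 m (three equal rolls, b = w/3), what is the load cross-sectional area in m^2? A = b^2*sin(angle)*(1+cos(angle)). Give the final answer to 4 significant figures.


b = 1.6330/3 = 0.544333 m
A = 0.544333^2 * sin(30 deg) * (1 + cos(30 deg))
A = 0.2765 m^2


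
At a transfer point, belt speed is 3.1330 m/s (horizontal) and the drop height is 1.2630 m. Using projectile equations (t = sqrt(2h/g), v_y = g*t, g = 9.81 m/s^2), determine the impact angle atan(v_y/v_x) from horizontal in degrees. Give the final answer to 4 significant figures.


t = sqrt(2*1.2630/9.81) = 0.507437 s
v_y = 9.81 * 0.507437 = 4.97796 m/s
angle = atan(4.97796 / 3.1330) = 57.81 deg


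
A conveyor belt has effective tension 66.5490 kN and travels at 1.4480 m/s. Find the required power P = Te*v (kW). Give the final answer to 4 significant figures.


P = Te * v = 66.5490 * 1.4480
P = 96.36 kW


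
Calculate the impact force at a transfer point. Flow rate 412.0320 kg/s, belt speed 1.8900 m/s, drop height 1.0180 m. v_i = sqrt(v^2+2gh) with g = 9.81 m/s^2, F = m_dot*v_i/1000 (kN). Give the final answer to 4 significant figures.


v_i = sqrt(1.8900^2 + 2*9.81*1.0180) = 4.85235 m/s
F = 412.0320 * 4.85235 / 1000
F = 1.999 kN


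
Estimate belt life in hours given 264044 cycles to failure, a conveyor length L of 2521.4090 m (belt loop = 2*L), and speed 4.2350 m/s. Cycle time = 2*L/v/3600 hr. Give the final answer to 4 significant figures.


cycle_time = 2 * 2521.4090 / 4.2350 / 3600 = 0.330763 hr
life = 264044 * 0.330763 = 87340 hours


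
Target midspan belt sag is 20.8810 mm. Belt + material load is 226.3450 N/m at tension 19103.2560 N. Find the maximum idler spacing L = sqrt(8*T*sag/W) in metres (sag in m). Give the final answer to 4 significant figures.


sag = 20.8810/1000 = 0.020881 m
L = sqrt(8 * 19103.2560 * 0.020881 / 226.3450)
L = 3.755 m


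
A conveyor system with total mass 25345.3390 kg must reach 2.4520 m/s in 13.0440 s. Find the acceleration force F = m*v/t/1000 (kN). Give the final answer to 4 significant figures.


F = 25345.3390 * 2.4520 / 13.0440 / 1000
F = 4.764 kN


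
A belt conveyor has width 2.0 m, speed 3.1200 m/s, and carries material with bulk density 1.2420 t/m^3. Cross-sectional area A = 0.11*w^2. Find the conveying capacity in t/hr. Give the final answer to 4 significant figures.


A = 0.11 * 2.0^2 = 0.44 m^2
C = 0.44 * 3.1200 * 1.2420 * 3600
C = 6138 t/hr


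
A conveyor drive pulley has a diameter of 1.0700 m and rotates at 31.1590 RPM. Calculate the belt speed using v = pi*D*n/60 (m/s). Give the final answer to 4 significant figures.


v = pi * 1.0700 * 31.1590 / 60
v = 1.746 m/s


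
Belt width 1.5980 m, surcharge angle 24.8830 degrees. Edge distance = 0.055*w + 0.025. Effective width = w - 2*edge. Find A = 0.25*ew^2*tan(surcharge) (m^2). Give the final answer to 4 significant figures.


edge = 0.055*1.5980 + 0.025 = 0.11289 m
ew = 1.5980 - 2*0.11289 = 1.37222 m
A = 0.25 * 1.37222^2 * tan(24.8830 deg)
A = 0.2183 m^2


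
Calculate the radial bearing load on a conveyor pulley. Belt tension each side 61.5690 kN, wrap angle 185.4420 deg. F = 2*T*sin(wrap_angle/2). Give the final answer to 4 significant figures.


F = 2 * 61.5690 * sin(185.4420/2 deg)
F = 123.0 kN


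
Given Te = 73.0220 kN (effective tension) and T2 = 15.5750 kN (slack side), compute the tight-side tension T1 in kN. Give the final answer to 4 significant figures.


T1 = Te + T2 = 73.0220 + 15.5750
T1 = 88.60 kN


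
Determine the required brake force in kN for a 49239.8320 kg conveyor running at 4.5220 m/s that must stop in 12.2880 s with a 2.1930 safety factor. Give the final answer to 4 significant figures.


F = 49239.8320 * 4.5220 / 12.2880 * 2.1930 / 1000
F = 39.74 kN


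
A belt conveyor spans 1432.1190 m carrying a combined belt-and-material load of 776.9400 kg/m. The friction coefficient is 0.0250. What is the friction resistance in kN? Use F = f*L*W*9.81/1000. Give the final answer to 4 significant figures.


F = 0.0250 * 1432.1190 * 776.9400 * 9.81 / 1000
F = 272.9 kN


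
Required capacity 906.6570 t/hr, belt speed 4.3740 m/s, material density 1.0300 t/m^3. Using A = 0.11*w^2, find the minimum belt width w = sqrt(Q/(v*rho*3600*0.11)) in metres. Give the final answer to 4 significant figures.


A_req = 906.6570 / (4.3740 * 1.0300 * 3600) = 0.0559016 m^2
w = sqrt(0.0559016 / 0.11)
w = 0.7129 m


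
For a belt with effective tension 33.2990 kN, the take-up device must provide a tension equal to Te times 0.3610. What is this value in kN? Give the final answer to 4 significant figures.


T_tu = 33.2990 * 0.3610
T_tu = 12.02 kN


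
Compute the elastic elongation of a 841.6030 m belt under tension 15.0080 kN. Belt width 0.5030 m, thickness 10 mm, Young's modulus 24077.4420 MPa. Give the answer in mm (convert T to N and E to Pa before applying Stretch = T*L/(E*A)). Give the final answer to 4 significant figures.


A = 0.5030 * 0.01 = 0.00503 m^2
Stretch = 15.0080*1000 * 841.6030 / (24077.4420e6 * 0.00503) * 1000
Stretch = 104.3 mm


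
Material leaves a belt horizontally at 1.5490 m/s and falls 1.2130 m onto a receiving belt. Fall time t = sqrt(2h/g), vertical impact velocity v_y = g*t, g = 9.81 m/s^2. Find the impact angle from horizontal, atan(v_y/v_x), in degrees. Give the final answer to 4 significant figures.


t = sqrt(2*1.2130/9.81) = 0.497291 s
v_y = 9.81 * 0.497291 = 4.87842 m/s
angle = atan(4.87842 / 1.5490) = 72.38 deg


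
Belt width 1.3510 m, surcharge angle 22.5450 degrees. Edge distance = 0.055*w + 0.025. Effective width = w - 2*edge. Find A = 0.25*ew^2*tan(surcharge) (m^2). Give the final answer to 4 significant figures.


edge = 0.055*1.3510 + 0.025 = 0.099305 m
ew = 1.3510 - 2*0.099305 = 1.15239 m
A = 0.25 * 1.15239^2 * tan(22.5450 deg)
A = 0.1378 m^2


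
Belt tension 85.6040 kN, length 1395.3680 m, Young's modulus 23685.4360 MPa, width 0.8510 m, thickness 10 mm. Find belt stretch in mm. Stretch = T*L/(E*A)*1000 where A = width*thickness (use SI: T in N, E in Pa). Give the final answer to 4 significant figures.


A = 0.8510 * 0.01 = 0.00851 m^2
Stretch = 85.6040*1000 * 1395.3680 / (23685.4360e6 * 0.00851) * 1000
Stretch = 592.6 mm


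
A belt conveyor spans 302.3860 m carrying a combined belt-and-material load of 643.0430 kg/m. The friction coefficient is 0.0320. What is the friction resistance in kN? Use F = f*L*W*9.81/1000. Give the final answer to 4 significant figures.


F = 0.0320 * 302.3860 * 643.0430 * 9.81 / 1000
F = 61.04 kN


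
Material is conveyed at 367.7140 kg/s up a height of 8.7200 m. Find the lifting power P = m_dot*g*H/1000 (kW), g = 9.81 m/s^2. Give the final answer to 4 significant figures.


P = 367.7140 * 9.81 * 8.7200 / 1000
P = 31.46 kW


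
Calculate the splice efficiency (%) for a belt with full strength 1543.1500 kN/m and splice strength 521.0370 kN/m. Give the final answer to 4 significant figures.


Eff = 521.0370 / 1543.1500 * 100
Eff = 33.76 %


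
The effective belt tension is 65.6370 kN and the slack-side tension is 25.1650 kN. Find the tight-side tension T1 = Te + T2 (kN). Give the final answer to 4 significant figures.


T1 = Te + T2 = 65.6370 + 25.1650
T1 = 90.80 kN


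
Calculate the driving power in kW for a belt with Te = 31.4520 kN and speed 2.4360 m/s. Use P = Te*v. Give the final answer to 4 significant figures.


P = Te * v = 31.4520 * 2.4360
P = 76.62 kW


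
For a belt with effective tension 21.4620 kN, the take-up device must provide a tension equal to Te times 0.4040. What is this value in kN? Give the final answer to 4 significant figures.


T_tu = 21.4620 * 0.4040
T_tu = 8.671 kN


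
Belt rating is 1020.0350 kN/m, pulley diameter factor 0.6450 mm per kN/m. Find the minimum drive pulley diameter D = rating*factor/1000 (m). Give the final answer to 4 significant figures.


D = 1020.0350 * 0.6450 / 1000
D = 0.6579 m


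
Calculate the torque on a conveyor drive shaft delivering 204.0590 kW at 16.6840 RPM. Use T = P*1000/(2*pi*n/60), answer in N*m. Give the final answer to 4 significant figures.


omega = 2*pi*16.6840/60 = 1.74714 rad/s
T = 204.0590*1000 / 1.74714
T = 116800 N*m


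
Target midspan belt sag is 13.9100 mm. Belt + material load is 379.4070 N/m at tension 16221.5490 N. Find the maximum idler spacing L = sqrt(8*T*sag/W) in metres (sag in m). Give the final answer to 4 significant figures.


sag = 13.9100/1000 = 0.013910 m
L = sqrt(8 * 16221.5490 * 0.013910 / 379.4070)
L = 2.181 m


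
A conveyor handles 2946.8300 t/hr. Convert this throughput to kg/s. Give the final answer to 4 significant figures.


m_dot = 2946.8300 * 1000 / 3600
m_dot = 818.6 kg/s


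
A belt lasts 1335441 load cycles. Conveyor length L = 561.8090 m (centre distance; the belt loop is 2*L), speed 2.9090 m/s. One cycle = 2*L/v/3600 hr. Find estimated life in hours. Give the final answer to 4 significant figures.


cycle_time = 2 * 561.8090 / 2.9090 / 3600 = 0.107293 hr
life = 1335441 * 0.107293 = 143300 hours


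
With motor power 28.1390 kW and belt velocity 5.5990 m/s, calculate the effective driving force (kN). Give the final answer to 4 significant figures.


Te = P / v = 28.1390 / 5.5990
Te = 5.026 kN


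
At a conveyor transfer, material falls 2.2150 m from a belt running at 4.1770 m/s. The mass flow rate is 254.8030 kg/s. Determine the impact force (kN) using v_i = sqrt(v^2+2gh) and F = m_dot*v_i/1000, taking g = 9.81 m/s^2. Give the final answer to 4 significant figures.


v_i = sqrt(4.1770^2 + 2*9.81*2.2150) = 7.80421 m/s
F = 254.8030 * 7.80421 / 1000
F = 1.989 kN


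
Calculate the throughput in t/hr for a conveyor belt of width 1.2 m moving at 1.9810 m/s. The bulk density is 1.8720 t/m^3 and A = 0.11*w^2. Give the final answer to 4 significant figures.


A = 0.11 * 1.2^2 = 0.1584 m^2
C = 0.1584 * 1.9810 * 1.8720 * 3600
C = 2115 t/hr


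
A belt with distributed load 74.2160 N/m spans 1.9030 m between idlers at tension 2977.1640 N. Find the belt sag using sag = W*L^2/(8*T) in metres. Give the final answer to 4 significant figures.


sag = 74.2160 * 1.9030^2 / (8 * 2977.1640)
sag = 0.01128 m


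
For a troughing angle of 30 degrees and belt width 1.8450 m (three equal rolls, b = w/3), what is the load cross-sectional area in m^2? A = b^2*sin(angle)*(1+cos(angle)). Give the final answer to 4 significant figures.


b = 1.8450/3 = 0.615 m
A = 0.615^2 * sin(30 deg) * (1 + cos(30 deg))
A = 0.3529 m^2


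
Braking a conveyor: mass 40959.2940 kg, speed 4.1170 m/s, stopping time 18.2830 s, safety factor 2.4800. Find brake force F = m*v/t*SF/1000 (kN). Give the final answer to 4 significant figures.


F = 40959.2940 * 4.1170 / 18.2830 * 2.4800 / 1000
F = 22.87 kN


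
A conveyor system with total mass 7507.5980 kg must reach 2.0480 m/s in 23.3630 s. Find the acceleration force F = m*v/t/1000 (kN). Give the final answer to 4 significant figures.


F = 7507.5980 * 2.0480 / 23.3630 / 1000
F = 0.6581 kN


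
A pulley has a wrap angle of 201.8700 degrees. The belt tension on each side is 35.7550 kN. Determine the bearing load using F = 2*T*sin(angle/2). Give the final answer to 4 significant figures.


F = 2 * 35.7550 * sin(201.8700/2 deg)
F = 70.21 kN


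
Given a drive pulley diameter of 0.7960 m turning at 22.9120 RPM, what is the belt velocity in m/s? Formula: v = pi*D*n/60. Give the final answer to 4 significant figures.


v = pi * 0.7960 * 22.9120 / 60
v = 0.9549 m/s


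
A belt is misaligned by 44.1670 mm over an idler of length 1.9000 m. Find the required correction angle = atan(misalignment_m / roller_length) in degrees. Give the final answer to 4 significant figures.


misalign_m = 44.1670 / 1000 = 0.044167 m
angle = atan(0.044167 / 1.9000)
angle = 1.332 deg


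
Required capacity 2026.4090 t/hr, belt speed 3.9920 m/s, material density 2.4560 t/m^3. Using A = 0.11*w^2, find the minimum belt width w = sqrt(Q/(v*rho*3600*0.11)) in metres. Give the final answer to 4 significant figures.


A_req = 2026.4090 / (3.9920 * 2.4560 * 3600) = 0.0574124 m^2
w = sqrt(0.0574124 / 0.11)
w = 0.7224 m


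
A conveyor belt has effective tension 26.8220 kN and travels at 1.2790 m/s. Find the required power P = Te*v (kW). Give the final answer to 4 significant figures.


P = Te * v = 26.8220 * 1.2790
P = 34.31 kW


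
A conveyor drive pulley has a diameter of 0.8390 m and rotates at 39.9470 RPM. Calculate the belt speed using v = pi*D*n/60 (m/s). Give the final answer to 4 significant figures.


v = pi * 0.8390 * 39.9470 / 60
v = 1.755 m/s


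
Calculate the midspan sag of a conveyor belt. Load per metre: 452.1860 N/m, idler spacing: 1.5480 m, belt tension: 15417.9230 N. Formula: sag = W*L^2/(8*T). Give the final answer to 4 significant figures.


sag = 452.1860 * 1.5480^2 / (8 * 15417.9230)
sag = 0.008785 m


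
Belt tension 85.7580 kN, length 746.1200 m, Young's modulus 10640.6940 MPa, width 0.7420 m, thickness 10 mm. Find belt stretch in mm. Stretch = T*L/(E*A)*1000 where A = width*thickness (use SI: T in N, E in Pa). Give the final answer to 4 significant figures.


A = 0.7420 * 0.01 = 0.00742 m^2
Stretch = 85.7580*1000 * 746.1200 / (10640.6940e6 * 0.00742) * 1000
Stretch = 810.4 mm


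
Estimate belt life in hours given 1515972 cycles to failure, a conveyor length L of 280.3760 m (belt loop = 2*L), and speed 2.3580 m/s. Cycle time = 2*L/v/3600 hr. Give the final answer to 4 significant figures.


cycle_time = 2 * 280.3760 / 2.3580 / 3600 = 0.0660579 hr
life = 1515972 * 0.0660579 = 100100 hours


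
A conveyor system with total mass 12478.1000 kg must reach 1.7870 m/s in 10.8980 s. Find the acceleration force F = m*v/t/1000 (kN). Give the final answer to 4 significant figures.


F = 12478.1000 * 1.7870 / 10.8980 / 1000
F = 2.046 kN


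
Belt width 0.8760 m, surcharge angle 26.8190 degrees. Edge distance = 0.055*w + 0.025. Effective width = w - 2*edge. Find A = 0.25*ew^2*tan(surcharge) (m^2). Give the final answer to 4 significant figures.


edge = 0.055*0.8760 + 0.025 = 0.07318 m
ew = 0.8760 - 2*0.07318 = 0.72964 m
A = 0.25 * 0.72964^2 * tan(26.8190 deg)
A = 0.06729 m^2


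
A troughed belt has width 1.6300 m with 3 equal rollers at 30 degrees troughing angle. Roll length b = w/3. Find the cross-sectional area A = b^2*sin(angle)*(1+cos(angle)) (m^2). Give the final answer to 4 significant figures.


b = 1.6300/3 = 0.543333 m
A = 0.543333^2 * sin(30 deg) * (1 + cos(30 deg))
A = 0.2754 m^2


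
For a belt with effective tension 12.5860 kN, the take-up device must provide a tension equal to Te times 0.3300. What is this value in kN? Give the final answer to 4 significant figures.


T_tu = 12.5860 * 0.3300
T_tu = 4.153 kN


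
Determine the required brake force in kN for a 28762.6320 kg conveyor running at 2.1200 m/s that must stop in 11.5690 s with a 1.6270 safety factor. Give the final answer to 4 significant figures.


F = 28762.6320 * 2.1200 / 11.5690 * 1.6270 / 1000
F = 8.575 kN


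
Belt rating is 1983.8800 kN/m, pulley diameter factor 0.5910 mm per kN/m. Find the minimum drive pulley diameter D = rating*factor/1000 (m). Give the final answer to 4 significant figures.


D = 1983.8800 * 0.5910 / 1000
D = 1.172 m


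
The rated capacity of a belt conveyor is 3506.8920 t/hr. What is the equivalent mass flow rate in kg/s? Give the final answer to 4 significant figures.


m_dot = 3506.8920 * 1000 / 3600
m_dot = 974.1 kg/s


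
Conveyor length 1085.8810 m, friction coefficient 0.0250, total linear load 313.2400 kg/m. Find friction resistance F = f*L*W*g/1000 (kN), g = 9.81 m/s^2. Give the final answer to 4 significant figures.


F = 0.0250 * 1085.8810 * 313.2400 * 9.81 / 1000
F = 83.42 kN


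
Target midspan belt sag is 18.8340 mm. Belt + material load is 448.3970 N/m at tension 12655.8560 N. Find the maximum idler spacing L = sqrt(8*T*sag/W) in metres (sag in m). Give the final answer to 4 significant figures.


sag = 18.8340/1000 = 0.018834 m
L = sqrt(8 * 12655.8560 * 0.018834 / 448.3970)
L = 2.062 m


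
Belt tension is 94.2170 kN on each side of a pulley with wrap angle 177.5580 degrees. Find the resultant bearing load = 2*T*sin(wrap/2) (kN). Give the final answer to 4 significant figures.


F = 2 * 94.2170 * sin(177.5580/2 deg)
F = 188.4 kN


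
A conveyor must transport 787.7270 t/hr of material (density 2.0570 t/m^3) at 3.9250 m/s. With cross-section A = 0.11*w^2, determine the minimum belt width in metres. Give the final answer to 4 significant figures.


A_req = 787.7270 / (3.9250 * 2.0570 * 3600) = 0.0271019 m^2
w = sqrt(0.0271019 / 0.11)
w = 0.4964 m


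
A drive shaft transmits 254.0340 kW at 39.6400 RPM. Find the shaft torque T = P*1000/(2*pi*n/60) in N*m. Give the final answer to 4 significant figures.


omega = 2*pi*39.6400/60 = 4.15109 rad/s
T = 254.0340*1000 / 4.15109
T = 61200 N*m
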